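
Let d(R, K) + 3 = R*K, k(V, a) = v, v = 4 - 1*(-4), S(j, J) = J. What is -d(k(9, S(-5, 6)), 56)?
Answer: -445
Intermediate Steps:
v = 8 (v = 4 + 4 = 8)
k(V, a) = 8
d(R, K) = -3 + K*R (d(R, K) = -3 + R*K = -3 + K*R)
-d(k(9, S(-5, 6)), 56) = -(-3 + 56*8) = -(-3 + 448) = -1*445 = -445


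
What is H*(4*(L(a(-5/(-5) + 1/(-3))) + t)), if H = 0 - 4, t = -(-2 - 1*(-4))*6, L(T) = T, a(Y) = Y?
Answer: 544/3 ≈ 181.33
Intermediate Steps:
t = -12 (t = -(-2 + 4)*6 = -1*2*6 = -2*6 = -12)
H = -4
H*(4*(L(a(-5/(-5) + 1/(-3))) + t)) = -16*((-5/(-5) + 1/(-3)) - 12) = -16*((-5*(-⅕) + 1*(-⅓)) - 12) = -16*((1 - ⅓) - 12) = -16*(⅔ - 12) = -16*(-34)/3 = -4*(-136/3) = 544/3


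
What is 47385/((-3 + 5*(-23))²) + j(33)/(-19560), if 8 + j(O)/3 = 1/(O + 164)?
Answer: 3044255985/894227128 ≈ 3.4043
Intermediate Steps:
j(O) = -24 + 3/(164 + O) (j(O) = -24 + 3/(O + 164) = -24 + 3/(164 + O))
47385/((-3 + 5*(-23))²) + j(33)/(-19560) = 47385/((-3 + 5*(-23))²) + (3*(-1311 - 8*33)/(164 + 33))/(-19560) = 47385/((-3 - 115)²) + (3*(-1311 - 264)/197)*(-1/19560) = 47385/((-118)²) + (3*(1/197)*(-1575))*(-1/19560) = 47385/13924 - 4725/197*(-1/19560) = 47385*(1/13924) + 315/256888 = 47385/13924 + 315/256888 = 3044255985/894227128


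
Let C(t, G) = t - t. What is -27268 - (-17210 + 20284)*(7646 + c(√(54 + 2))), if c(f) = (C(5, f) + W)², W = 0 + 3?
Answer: -23558738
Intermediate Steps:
C(t, G) = 0
W = 3
c(f) = 9 (c(f) = (0 + 3)² = 3² = 9)
-27268 - (-17210 + 20284)*(7646 + c(√(54 + 2))) = -27268 - (-17210 + 20284)*(7646 + 9) = -27268 - 3074*7655 = -27268 - 1*23531470 = -27268 - 23531470 = -23558738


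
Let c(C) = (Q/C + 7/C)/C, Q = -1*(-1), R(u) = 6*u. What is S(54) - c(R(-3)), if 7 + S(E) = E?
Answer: 3805/81 ≈ 46.975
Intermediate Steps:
Q = 1
S(E) = -7 + E
c(C) = 8/C² (c(C) = (1/C + 7/C)/C = (8/C)/C = 8/C²)
S(54) - c(R(-3)) = (-7 + 54) - 8/(6*(-3))² = 47 - 8/(-18)² = 47 - 8/324 = 47 - 1*2/81 = 47 - 2/81 = 3805/81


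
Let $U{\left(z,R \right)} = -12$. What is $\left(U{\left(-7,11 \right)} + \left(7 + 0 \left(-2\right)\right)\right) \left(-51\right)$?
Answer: $255$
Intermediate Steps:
$\left(U{\left(-7,11 \right)} + \left(7 + 0 \left(-2\right)\right)\right) \left(-51\right) = \left(-12 + \left(7 + 0 \left(-2\right)\right)\right) \left(-51\right) = \left(-12 + \left(7 + 0\right)\right) \left(-51\right) = \left(-12 + 7\right) \left(-51\right) = \left(-5\right) \left(-51\right) = 255$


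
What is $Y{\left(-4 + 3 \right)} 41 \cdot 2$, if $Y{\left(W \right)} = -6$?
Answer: $-492$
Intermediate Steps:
$Y{\left(-4 + 3 \right)} 41 \cdot 2 = \left(-6\right) 41 \cdot 2 = \left(-246\right) 2 = -492$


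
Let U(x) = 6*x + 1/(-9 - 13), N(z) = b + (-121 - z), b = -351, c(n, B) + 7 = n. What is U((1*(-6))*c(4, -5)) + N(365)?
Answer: -16039/22 ≈ -729.04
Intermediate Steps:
c(n, B) = -7 + n
N(z) = -472 - z (N(z) = -351 + (-121 - z) = -472 - z)
U(x) = -1/22 + 6*x (U(x) = 6*x + 1/(-22) = 6*x - 1/22 = -1/22 + 6*x)
U((1*(-6))*c(4, -5)) + N(365) = (-1/22 + 6*((1*(-6))*(-7 + 4))) + (-472 - 1*365) = (-1/22 + 6*(-6*(-3))) + (-472 - 365) = (-1/22 + 6*18) - 837 = (-1/22 + 108) - 837 = 2375/22 - 837 = -16039/22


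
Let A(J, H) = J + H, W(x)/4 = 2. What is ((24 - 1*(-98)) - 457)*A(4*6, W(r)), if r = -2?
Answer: -10720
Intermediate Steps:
W(x) = 8 (W(x) = 4*2 = 8)
A(J, H) = H + J
((24 - 1*(-98)) - 457)*A(4*6, W(r)) = ((24 - 1*(-98)) - 457)*(8 + 4*6) = ((24 + 98) - 457)*(8 + 24) = (122 - 457)*32 = -335*32 = -10720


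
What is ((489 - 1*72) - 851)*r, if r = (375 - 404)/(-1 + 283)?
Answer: 6293/141 ≈ 44.631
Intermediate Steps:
r = -29/282 ≈ -0.10284
((489 - 1*72) - 851)*r = ((489 - 1*72) - 851)*(-29/282) = ((489 - 72) - 851)*(-29/282) = (417 - 851)*(-29/282) = -434*(-29/282) = 6293/141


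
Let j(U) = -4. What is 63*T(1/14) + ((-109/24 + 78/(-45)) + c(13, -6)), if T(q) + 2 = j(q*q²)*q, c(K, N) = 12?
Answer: -5531/40 ≈ -138.27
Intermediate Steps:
T(q) = -2 - 4*q
63*T(1/14) + ((-109/24 + 78/(-45)) + c(13, -6)) = 63*(-2 - 4/14) + ((-109/24 + 78/(-45)) + 12) = 63*(-2 - 4*1/14) + ((-109*1/24 + 78*(-1/45)) + 12) = 63*(-2 - 2/7) + ((-109/24 - 26/15) + 12) = 63*(-16/7) + (-251/40 + 12) = -144 + 229/40 = -5531/40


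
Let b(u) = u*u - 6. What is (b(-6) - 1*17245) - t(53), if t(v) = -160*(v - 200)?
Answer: -40735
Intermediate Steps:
b(u) = -6 + u² (b(u) = u² - 6 = -6 + u²)
t(v) = 32000 - 160*v (t(v) = -160*(-200 + v) = 32000 - 160*v)
(b(-6) - 1*17245) - t(53) = ((-6 + (-6)²) - 1*17245) - (32000 - 160*53) = ((-6 + 36) - 17245) - (32000 - 8480) = (30 - 17245) - 1*23520 = -17215 - 23520 = -40735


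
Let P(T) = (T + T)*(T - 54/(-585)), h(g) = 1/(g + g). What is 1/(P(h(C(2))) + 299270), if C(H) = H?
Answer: 520/155620489 ≈ 3.3415e-6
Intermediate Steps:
h(g) = 1/(2*g)
P(T) = 2*T*(6/65 + T) (P(T) = (2*T)*(T - 54*(-1/585)) = (2*T)*(T + 6/65) = (2*T)*(6/65 + T) = 2*T*(6/65 + T))
1/(P(h(C(2))) + 299270) = 1/(2*((½)/2)*(6 + 65*((½)/2))/65 + 299270) = 1/(2*((½)*(½))*(6 + 65*((½)*(½)))/65 + 299270) = 1/((2/65)*(¼)*(6 + 65*(¼)) + 299270) = 1/((2/65)*(¼)*(6 + 65/4) + 299270) = 1/((2/65)*(¼)*(89/4) + 299270) = 1/(89/520 + 299270) = 1/(155620489/520) = 520/155620489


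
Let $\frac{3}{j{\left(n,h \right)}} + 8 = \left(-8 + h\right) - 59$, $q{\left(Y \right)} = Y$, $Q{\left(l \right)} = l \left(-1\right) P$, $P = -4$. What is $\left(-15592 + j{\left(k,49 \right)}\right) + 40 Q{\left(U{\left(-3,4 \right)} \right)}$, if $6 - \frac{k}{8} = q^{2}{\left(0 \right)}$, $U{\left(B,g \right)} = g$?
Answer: $- \frac{388755}{26} \approx -14952.0$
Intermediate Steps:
$Q{\left(l \right)} = 4 l$ ($Q{\left(l \right)} = l \left(-1\right) \left(-4\right) = - l \left(-4\right) = 4 l$)
$k = 48$ ($k = 48 - 8 \cdot 0^{2} = 48 - 0 = 48 + 0 = 48$)
$j{\left(n,h \right)} = \frac{3}{-75 + h}$ ($j{\left(n,h \right)} = \frac{3}{-8 + \left(\left(-8 + h\right) - 59\right)} = \frac{3}{-8 + \left(-67 + h\right)} = \frac{3}{-75 + h}$)
$\left(-15592 + j{\left(k,49 \right)}\right) + 40 Q{\left(U{\left(-3,4 \right)} \right)} = \left(-15592 + \frac{3}{-75 + 49}\right) + 40 \cdot 4 \cdot 4 = \left(-15592 + \frac{3}{-26}\right) + 40 \cdot 16 = \left(-15592 + 3 \left(- \frac{1}{26}\right)\right) + 640 = \left(-15592 - \frac{3}{26}\right) + 640 = - \frac{405395}{26} + 640 = - \frac{388755}{26}$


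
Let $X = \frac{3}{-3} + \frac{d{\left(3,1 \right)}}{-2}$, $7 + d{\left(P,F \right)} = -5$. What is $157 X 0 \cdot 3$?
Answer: $0$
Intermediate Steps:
$d{\left(P,F \right)} = -12$ ($d{\left(P,F \right)} = -7 - 5 = -12$)
$X = 5$ ($X = \frac{3}{-3} - \frac{12}{-2} = 3 \left(- \frac{1}{3}\right) - -6 = -1 + 6 = 5$)
$157 X 0 \cdot 3 = 157 \cdot 5 \cdot 0 \cdot 3 = 157 \cdot 5 \cdot 0 = 157 \cdot 0 = 0$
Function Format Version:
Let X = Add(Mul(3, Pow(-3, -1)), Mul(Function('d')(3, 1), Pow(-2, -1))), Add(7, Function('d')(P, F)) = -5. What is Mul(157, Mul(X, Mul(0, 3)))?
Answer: 0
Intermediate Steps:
Function('d')(P, F) = -12 (Function('d')(P, F) = Add(-7, -5) = -12)
X = 5 (X = Add(Mul(3, Pow(-3, -1)), Mul(-12, Pow(-2, -1))) = Add(Mul(3, Rational(-1, 3)), Mul(-12, Rational(-1, 2))) = Add(-1, 6) = 5)
Mul(157, Mul(X, Mul(0, 3))) = Mul(157, Mul(5, Mul(0, 3))) = Mul(157, Mul(5, 0)) = Mul(157, 0) = 0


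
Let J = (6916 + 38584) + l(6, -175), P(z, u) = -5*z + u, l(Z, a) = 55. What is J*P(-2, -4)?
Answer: 273330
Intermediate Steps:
P(z, u) = u - 5*z
J = 45555 (J = (6916 + 38584) + 55 = 45500 + 55 = 45555)
J*P(-2, -4) = 45555*(-4 - 5*(-2)) = 45555*(-4 + 10) = 45555*6 = 273330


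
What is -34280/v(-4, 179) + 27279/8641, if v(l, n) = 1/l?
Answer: 1184881199/8641 ≈ 1.3712e+5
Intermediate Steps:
-34280/v(-4, 179) + 27279/8641 = -34280/(1/(-4)) + 27279/8641 = -34280/(-¼) + 27279*(1/8641) = -34280*(-4) + 27279/8641 = 137120 + 27279/8641 = 1184881199/8641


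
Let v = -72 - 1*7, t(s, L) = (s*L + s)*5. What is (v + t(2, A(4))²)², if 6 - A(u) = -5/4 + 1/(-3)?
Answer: 68843789161/1296 ≈ 5.3120e+7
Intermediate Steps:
A(u) = 91/12 (A(u) = 6 - (-5/4 + 1/(-3)) = 6 - (-5*¼ + 1*(-⅓)) = 6 - (-5/4 - ⅓) = 6 - 1*(-19/12) = 6 + 19/12 = 91/12)
t(s, L) = 5*s + 5*L*s (t(s, L) = (L*s + s)*5 = (s + L*s)*5 = 5*s + 5*L*s)
v = -79 (v = -72 - 7 = -79)
(v + t(2, A(4))²)² = (-79 + (5*2*(1 + 91/12))²)² = (-79 + (5*2*(103/12))²)² = (-79 + (515/6)²)² = (-79 + 265225/36)² = (262381/36)² = 68843789161/1296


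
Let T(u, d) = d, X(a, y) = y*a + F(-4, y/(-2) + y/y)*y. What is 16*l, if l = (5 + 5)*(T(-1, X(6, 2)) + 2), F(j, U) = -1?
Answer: 1920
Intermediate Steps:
X(a, y) = -y + a*y (X(a, y) = y*a - y = a*y - y = -y + a*y)
l = 120 (l = (5 + 5)*(2*(-1 + 6) + 2) = 10*(2*5 + 2) = 10*(10 + 2) = 10*12 = 120)
16*l = 16*120 = 1920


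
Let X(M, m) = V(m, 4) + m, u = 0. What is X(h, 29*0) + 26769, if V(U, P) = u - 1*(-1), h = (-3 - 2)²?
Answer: 26770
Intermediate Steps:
h = 25 (h = (-5)² = 25)
V(U, P) = 1 (V(U, P) = 0 - 1*(-1) = 0 + 1 = 1)
X(M, m) = 1 + m
X(h, 29*0) + 26769 = (1 + 29*0) + 26769 = (1 + 0) + 26769 = 1 + 26769 = 26770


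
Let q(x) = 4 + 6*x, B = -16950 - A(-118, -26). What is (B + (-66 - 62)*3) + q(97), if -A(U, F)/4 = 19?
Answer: -16672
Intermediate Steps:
A(U, F) = -76 (A(U, F) = -4*19 = -76)
B = -16874 (B = -16950 - 1*(-76) = -16950 + 76 = -16874)
(B + (-66 - 62)*3) + q(97) = (-16874 + (-66 - 62)*3) + (4 + 6*97) = (-16874 - 128*3) + (4 + 582) = (-16874 - 384) + 586 = -17258 + 586 = -16672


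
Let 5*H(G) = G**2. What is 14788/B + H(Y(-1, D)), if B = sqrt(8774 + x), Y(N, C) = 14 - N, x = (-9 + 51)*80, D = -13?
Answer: 45 + 7394*sqrt(12134)/6067 ≈ 179.25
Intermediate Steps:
x = 3360 (x = 42*80 = 3360)
B = sqrt(12134) (B = sqrt(8774 + 3360) = sqrt(12134) ≈ 110.15)
H(G) = G**2/5
14788/B + H(Y(-1, D)) = 14788/(sqrt(12134)) + (14 - 1*(-1))**2/5 = 14788*(sqrt(12134)/12134) + (14 + 1)**2/5 = 7394*sqrt(12134)/6067 + (1/5)*15**2 = 7394*sqrt(12134)/6067 + (1/5)*225 = 7394*sqrt(12134)/6067 + 45 = 45 + 7394*sqrt(12134)/6067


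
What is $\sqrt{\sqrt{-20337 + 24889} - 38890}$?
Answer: $\sqrt{-38890 + 2 \sqrt{1138}} \approx 197.03 i$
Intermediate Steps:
$\sqrt{\sqrt{-20337 + 24889} - 38890} = \sqrt{\sqrt{4552} - 38890} = \sqrt{2 \sqrt{1138} - 38890} = \sqrt{-38890 + 2 \sqrt{1138}}$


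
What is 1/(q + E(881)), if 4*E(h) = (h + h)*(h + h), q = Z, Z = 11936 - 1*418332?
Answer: 1/369765 ≈ 2.7044e-6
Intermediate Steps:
Z = -406396 (Z = 11936 - 418332 = -406396)
q = -406396
E(h) = h² (E(h) = ((h + h)*(h + h))/4 = ((2*h)*(2*h))/4 = (4*h²)/4 = h²)
1/(q + E(881)) = 1/(-406396 + 881²) = 1/(-406396 + 776161) = 1/369765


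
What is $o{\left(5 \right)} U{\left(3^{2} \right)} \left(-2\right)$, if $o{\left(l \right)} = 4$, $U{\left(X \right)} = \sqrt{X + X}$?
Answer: $- 24 \sqrt{2} \approx -33.941$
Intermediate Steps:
$U{\left(X \right)} = \sqrt{2} \sqrt{X}$ ($U{\left(X \right)} = \sqrt{2 X} = \sqrt{2} \sqrt{X}$)
$o{\left(5 \right)} U{\left(3^{2} \right)} \left(-2\right) = 4 \sqrt{2} \sqrt{3^{2}} \left(-2\right) = 4 \sqrt{2} \sqrt{9} \left(-2\right) = 4 \sqrt{2} \cdot 3 \left(-2\right) = 4 \cdot 3 \sqrt{2} \left(-2\right) = 12 \sqrt{2} \left(-2\right) = - 24 \sqrt{2}$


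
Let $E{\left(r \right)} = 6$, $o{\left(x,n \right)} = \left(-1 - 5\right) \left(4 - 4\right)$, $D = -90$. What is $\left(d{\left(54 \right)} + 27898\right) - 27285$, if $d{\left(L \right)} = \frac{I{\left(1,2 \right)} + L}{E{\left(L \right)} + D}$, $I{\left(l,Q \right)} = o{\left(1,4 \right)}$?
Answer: $\frac{8573}{14} \approx 612.36$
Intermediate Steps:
$o{\left(x,n \right)} = 0$ ($o{\left(x,n \right)} = \left(-6\right) 0 = 0$)
$I{\left(l,Q \right)} = 0$
$d{\left(L \right)} = - \frac{L}{84}$ ($d{\left(L \right)} = \frac{0 + L}{6 - 90} = \frac{L}{-84} = L \left(- \frac{1}{84}\right) = - \frac{L}{84}$)
$\left(d{\left(54 \right)} + 27898\right) - 27285 = \left(\left(- \frac{1}{84}\right) 54 + 27898\right) - 27285 = \left(- \frac{9}{14} + 27898\right) - 27285 = \frac{390563}{14} - 27285 = \frac{8573}{14}$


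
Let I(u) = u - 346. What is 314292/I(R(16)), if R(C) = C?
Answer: -4762/5 ≈ -952.40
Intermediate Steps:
I(u) = -346 + u
314292/I(R(16)) = 314292/(-346 + 16) = 314292/(-330) = 314292*(-1/330) = -4762/5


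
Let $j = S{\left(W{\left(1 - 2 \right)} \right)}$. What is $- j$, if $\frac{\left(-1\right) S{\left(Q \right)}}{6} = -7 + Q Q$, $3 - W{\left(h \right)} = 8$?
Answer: $108$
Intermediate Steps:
$W{\left(h \right)} = -5$ ($W{\left(h \right)} = 3 - 8 = -5$)
$S{\left(Q \right)} = 42 - 6 Q^{2}$ ($S{\left(Q \right)} = - 6 \left(-7 + Q Q\right) = - 6 \left(-7 + Q^{2}\right) = 42 - 6 Q^{2}$)
$j = -108$ ($j = 42 - 6 \left(-5\right)^{2} = 42 - 150 = -108$)
$- j = \left(-1\right) \left(-108\right) = 108$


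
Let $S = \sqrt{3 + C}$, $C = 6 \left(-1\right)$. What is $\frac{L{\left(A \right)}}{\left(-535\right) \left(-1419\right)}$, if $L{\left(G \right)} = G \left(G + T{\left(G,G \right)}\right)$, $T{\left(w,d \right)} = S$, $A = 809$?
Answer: $\frac{654481}{759165} + \frac{809 i \sqrt{3}}{759165} \approx 0.86211 + 0.0018458 i$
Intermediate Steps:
$C = -6$
$S = i \sqrt{3}$ ($S = \sqrt{3 - 6} = \sqrt{-3} = i \sqrt{3} \approx 1.732 i$)
$T{\left(w,d \right)} = i \sqrt{3}$
$L{\left(G \right)} = G \left(G + i \sqrt{3}\right)$
$\frac{L{\left(A \right)}}{\left(-535\right) \left(-1419\right)} = \frac{809 \left(809 + i \sqrt{3}\right)}{\left(-535\right) \left(-1419\right)} = \frac{654481 + 809 i \sqrt{3}}{759165} = \left(654481 + 809 i \sqrt{3}\right) \frac{1}{759165} = \frac{654481}{759165} + \frac{809 i \sqrt{3}}{759165}$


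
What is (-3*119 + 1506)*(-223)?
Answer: -256227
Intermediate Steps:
(-3*119 + 1506)*(-223) = (-357 + 1506)*(-223) = 1149*(-223) = -256227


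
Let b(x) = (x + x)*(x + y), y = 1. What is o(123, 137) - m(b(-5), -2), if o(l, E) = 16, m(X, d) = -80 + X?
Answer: 56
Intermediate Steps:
b(x) = 2*x*(1 + x) (b(x) = (x + x)*(x + 1) = (2*x)*(1 + x) = 2*x*(1 + x))
o(123, 137) - m(b(-5), -2) = 16 - (-80 + 2*(-5)*(1 - 5)) = 16 - (-80 + 2*(-5)*(-4)) = 16 - (-80 + 40) = 16 - 1*(-40) = 16 + 40 = 56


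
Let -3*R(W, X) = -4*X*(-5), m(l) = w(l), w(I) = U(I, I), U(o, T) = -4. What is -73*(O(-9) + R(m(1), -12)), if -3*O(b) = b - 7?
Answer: -18688/3 ≈ -6229.3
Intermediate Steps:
O(b) = 7/3 - b/3 (O(b) = -(b - 7)/3 = -(-7 + b)/3 = 7/3 - b/3)
w(I) = -4
m(l) = -4
R(W, X) = -20*X/3 (R(W, X) = -(-4*X)*(-5)/3 = -20*X/3)
-73*(O(-9) + R(m(1), -12)) = -73*((7/3 - ⅓*(-9)) - 20/3*(-12)) = -73*((7/3 + 3) + 80) = -73*(16/3 + 80) = -73*256/3 = -18688/3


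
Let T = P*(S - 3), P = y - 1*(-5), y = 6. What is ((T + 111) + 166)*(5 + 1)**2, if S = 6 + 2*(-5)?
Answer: 7200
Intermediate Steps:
S = -4 (S = 6 - 10 = -4)
P = 11 (P = 6 - 1*(-5) = 6 + 5 = 11)
T = -77 (T = 11*(-4 - 3) = 11*(-7) = -77)
((T + 111) + 166)*(5 + 1)**2 = ((-77 + 111) + 166)*(5 + 1)**2 = (34 + 166)*6**2 = 200*36 = 7200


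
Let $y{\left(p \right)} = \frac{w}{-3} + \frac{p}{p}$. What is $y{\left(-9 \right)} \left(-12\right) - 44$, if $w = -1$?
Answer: $-60$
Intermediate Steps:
$y{\left(p \right)} = \frac{4}{3}$ ($y{\left(p \right)} = - \frac{1}{-3} + \frac{p}{p} = \left(-1\right) \left(- \frac{1}{3}\right) + 1 = \frac{1}{3} + 1 = \frac{4}{3}$)
$y{\left(-9 \right)} \left(-12\right) - 44 = \frac{4}{3} \left(-12\right) - 44 = -16 - 44 = -60$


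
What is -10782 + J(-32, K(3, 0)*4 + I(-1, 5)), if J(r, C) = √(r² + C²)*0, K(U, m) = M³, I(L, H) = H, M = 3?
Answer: -10782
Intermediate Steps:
K(U, m) = 27 (K(U, m) = 3³ = 27)
J(r, C) = 0 (J(r, C) = √(C² + r²)*0 = 0)
-10782 + J(-32, K(3, 0)*4 + I(-1, 5)) = -10782 + 0 = -10782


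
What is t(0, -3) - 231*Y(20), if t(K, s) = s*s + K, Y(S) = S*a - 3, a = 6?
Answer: -27018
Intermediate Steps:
Y(S) = -3 + 6*S (Y(S) = S*6 - 3 = 6*S - 3 = -3 + 6*S)
t(K, s) = K + s**2 (t(K, s) = s**2 + K = K + s**2)
t(0, -3) - 231*Y(20) = (0 + (-3)**2) - 231*(-3 + 6*20) = (0 + 9) - 231*(-3 + 120) = 9 - 231*117 = 9 - 27027 = -27018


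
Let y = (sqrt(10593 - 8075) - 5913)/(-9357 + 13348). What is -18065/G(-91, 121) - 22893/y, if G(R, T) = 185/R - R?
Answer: 4316366223762359/283044668896 + 91365963*sqrt(2518)/34961051 ≈ 15381.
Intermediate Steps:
G(R, T) = -R + 185/R
y = -5913/3991 + sqrt(2518)/3991 (y = (sqrt(2518) - 5913)/3991 = (-5913 + sqrt(2518))*(1/3991) = -5913/3991 + sqrt(2518)/3991 ≈ -1.4690)
-18065/G(-91, 121) - 22893/y = -18065/(-1*(-91) + 185/(-91)) - 22893/(-5913/3991 + sqrt(2518)/3991) = -18065/(91 + 185*(-1/91)) - 22893/(-5913/3991 + sqrt(2518)/3991) = -18065/(91 - 185/91) - 22893/(-5913/3991 + sqrt(2518)/3991) = -18065/8096/91 - 22893/(-5913/3991 + sqrt(2518)/3991) = -18065*91/8096 - 22893/(-5913/3991 + sqrt(2518)/3991) = -1643915/8096 - 22893/(-5913/3991 + sqrt(2518)/3991)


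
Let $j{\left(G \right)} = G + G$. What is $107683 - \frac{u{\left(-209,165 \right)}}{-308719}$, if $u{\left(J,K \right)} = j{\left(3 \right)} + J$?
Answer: $\frac{33243787874}{308719} \approx 1.0768 \cdot 10^{5}$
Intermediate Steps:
$j{\left(G \right)} = 2 G$
$u{\left(J,K \right)} = 6 + J$ ($u{\left(J,K \right)} = 2 \cdot 3 + J = 6 + J$)
$107683 - \frac{u{\left(-209,165 \right)}}{-308719} = 107683 - \frac{6 - 209}{-308719} = 107683 - \left(-203\right) \left(- \frac{1}{308719}\right) = 107683 - \frac{203}{308719} = \frac{33243787874}{308719}$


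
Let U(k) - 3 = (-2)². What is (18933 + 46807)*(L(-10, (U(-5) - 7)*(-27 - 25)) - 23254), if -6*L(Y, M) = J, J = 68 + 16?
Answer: -1529638320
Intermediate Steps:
U(k) = 7 (U(k) = 3 + (-2)² = 3 + 4 = 7)
J = 84
L(Y, M) = -14 (L(Y, M) = -⅙*84 = -14)
(18933 + 46807)*(L(-10, (U(-5) - 7)*(-27 - 25)) - 23254) = (18933 + 46807)*(-14 - 23254) = 65740*(-23268) = -1529638320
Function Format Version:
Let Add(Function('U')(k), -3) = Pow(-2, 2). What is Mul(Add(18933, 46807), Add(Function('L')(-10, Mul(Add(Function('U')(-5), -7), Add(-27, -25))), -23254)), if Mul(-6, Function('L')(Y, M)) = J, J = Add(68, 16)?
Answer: -1529638320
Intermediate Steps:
Function('U')(k) = 7 (Function('U')(k) = Add(3, Pow(-2, 2)) = Add(3, 4) = 7)
J = 84
Function('L')(Y, M) = -14 (Function('L')(Y, M) = Mul(Rational(-1, 6), 84) = -14)
Mul(Add(18933, 46807), Add(Function('L')(-10, Mul(Add(Function('U')(-5), -7), Add(-27, -25))), -23254)) = Mul(Add(18933, 46807), Add(-14, -23254)) = Mul(65740, -23268) = -1529638320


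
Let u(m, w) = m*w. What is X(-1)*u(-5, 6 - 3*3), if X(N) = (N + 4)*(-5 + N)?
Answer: -270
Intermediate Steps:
X(N) = (-5 + N)*(4 + N) (X(N) = (4 + N)*(-5 + N) = (-5 + N)*(4 + N))
X(-1)*u(-5, 6 - 3*3) = (-20 + (-1)² - 1*(-1))*(-5*(6 - 3*3)) = (-20 + 1 + 1)*(-5*(6 - 9)) = -(-90)*(-3) = -18*15 = -270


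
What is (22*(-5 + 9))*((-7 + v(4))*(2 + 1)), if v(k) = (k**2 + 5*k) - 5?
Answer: 6336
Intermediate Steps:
v(k) = -5 + k**2 + 5*k
(22*(-5 + 9))*((-7 + v(4))*(2 + 1)) = (22*(-5 + 9))*((-7 + (-5 + 4**2 + 5*4))*(2 + 1)) = (22*4)*((-7 + (-5 + 16 + 20))*3) = 88*((-7 + 31)*3) = 88*(24*3) = 88*72 = 6336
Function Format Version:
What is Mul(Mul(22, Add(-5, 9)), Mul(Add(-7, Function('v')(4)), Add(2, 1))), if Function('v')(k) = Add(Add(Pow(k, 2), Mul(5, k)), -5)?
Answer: 6336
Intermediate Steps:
Function('v')(k) = Add(-5, Pow(k, 2), Mul(5, k))
Mul(Mul(22, Add(-5, 9)), Mul(Add(-7, Function('v')(4)), Add(2, 1))) = Mul(Mul(22, Add(-5, 9)), Mul(Add(-7, Add(-5, Pow(4, 2), Mul(5, 4))), Add(2, 1))) = Mul(Mul(22, 4), Mul(Add(-7, Add(-5, 16, 20)), 3)) = Mul(88, Mul(Add(-7, 31), 3)) = Mul(88, Mul(24, 3)) = Mul(88, 72) = 6336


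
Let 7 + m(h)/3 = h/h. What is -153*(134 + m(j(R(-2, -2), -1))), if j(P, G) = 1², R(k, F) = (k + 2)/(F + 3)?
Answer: -17748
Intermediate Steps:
R(k, F) = (2 + k)/(3 + F)
j(P, G) = 1
m(h) = -18 (m(h) = -21 + 3*(h/h) = -21 + 3*1 = -21 + 3 = -18)
-153*(134 + m(j(R(-2, -2), -1))) = -153*(134 - 18) = -153*116 = -17748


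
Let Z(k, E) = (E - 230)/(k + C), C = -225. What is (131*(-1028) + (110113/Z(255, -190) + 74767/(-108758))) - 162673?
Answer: -116177922771/380653 ≈ -3.0521e+5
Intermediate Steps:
Z(k, E) = (-230 + E)/(-225 + k) (Z(k, E) = (E - 230)/(k - 225) = (-230 + E)/(-225 + k))
(131*(-1028) + (110113/Z(255, -190) + 74767/(-108758))) - 162673 = (131*(-1028) + (110113/(((-230 - 190)/(-225 + 255))) + 74767/(-108758))) - 162673 = (-134668 + (110113/((-420/30)) + 74767*(-1/108758))) - 162673 = (-134668 + (110113/(((1/30)*(-420))) - 74767/108758)) - 162673 = (-134668 + (110113/(-14) - 74767/108758)) - 162673 = (-134668 + (110113*(-1/14) - 74767/108758)) - 162673 = (-134668 + (-110113/14 - 74767/108758)) - 162673 = (-134668 - 2994179098/380653) - 162673 = -54255957302/380653 - 162673 = -116177922771/380653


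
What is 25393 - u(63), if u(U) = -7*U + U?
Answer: 25771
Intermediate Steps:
u(U) = -6*U
25393 - u(63) = 25393 - (-6)*63 = 25393 - 1*(-378) = 25393 + 378 = 25771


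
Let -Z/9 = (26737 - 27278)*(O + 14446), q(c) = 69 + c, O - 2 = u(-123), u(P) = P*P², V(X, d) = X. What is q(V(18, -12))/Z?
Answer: -29/2996738037 ≈ -9.6772e-9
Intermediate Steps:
u(P) = P³
O = -1860865 (O = 2 + (-123)³ = 2 - 1860867 = -1860865)
Z = -8990214111 (Z = -9*(26737 - 27278)*(-1860865 + 14446) = -(-4869)*(-1846419) = -9*998912679 = -8990214111)
q(V(18, -12))/Z = (69 + 18)/(-8990214111) = 87*(-1/8990214111) = -29/2996738037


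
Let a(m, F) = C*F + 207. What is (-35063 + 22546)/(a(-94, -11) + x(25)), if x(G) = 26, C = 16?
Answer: -12517/57 ≈ -219.60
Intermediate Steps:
a(m, F) = 207 + 16*F (a(m, F) = 16*F + 207 = 207 + 16*F)
(-35063 + 22546)/(a(-94, -11) + x(25)) = (-35063 + 22546)/((207 + 16*(-11)) + 26) = -12517/((207 - 176) + 26) = -12517/(31 + 26) = -12517/57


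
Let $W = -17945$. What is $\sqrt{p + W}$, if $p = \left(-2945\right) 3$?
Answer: $2 i \sqrt{6695} \approx 163.65 i$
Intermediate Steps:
$p = -8835$
$\sqrt{p + W} = \sqrt{-8835 - 17945} = \sqrt{-26780} = 2 i \sqrt{6695}$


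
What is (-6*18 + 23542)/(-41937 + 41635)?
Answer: -11717/151 ≈ -77.596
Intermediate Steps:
(-6*18 + 23542)/(-41937 + 41635) = (-108 + 23542)/(-302) = 23434*(-1/302) = -11717/151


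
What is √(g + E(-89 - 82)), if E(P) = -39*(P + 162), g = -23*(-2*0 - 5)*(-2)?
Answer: 11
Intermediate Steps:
g = -230 (g = -23*(0 - 5)*(-2) = -23*(-5)*(-2) = 115*(-2) = -230)
E(P) = -6318 - 39*P (E(P) = -39*(162 + P) = -6318 - 39*P)
√(g + E(-89 - 82)) = √(-230 + (-6318 - 39*(-89 - 82))) = √(-230 + (-6318 - 39*(-171))) = √(-230 + (-6318 + 6669)) = √(-230 + 351) = √121 = 11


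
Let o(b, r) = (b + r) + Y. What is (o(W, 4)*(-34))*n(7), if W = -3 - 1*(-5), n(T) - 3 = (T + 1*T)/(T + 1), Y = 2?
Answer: -1292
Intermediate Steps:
n(T) = 3 + 2*T/(1 + T) (n(T) = 3 + (T + 1*T)/(T + 1) = 3 + (T + T)/(1 + T) = 3 + (2*T)/(1 + T) = 3 + 2*T/(1 + T))
W = 2 (W = -3 + 5 = 2)
o(b, r) = 2 + b + r (o(b, r) = (b + r) + 2 = 2 + b + r)
(o(W, 4)*(-34))*n(7) = ((2 + 2 + 4)*(-34))*((3 + 5*7)/(1 + 7)) = (8*(-34))*((3 + 35)/8) = -34*38 = -272*19/4 = -1292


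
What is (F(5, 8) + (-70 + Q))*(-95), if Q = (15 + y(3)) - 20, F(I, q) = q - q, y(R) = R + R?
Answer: 6555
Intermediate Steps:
y(R) = 2*R
F(I, q) = 0
Q = 1 (Q = (15 + 2*3) - 20 = (15 + 6) - 20 = 21 - 20 = 1)
(F(5, 8) + (-70 + Q))*(-95) = (0 + (-70 + 1))*(-95) = (0 - 69)*(-95) = -69*(-95) = 6555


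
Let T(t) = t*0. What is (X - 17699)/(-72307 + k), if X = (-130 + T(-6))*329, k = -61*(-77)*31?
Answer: -60469/73300 ≈ -0.82495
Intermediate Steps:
T(t) = 0
k = 145607 (k = 4697*31 = 145607)
X = -42770 (X = (-130 + 0)*329 = -130*329 = -42770)
(X - 17699)/(-72307 + k) = (-42770 - 17699)/(-72307 + 145607) = -60469/73300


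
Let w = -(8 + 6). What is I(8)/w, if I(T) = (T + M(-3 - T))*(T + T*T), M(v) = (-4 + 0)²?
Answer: -864/7 ≈ -123.43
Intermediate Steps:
w = -14 (w = -1*14 = -14)
M(v) = 16 (M(v) = (-4)² = 16)
I(T) = (16 + T)*(T + T²) (I(T) = (T + 16)*(T + T*T) = (16 + T)*(T + T²))
I(8)/w = (8*(16 + 8² + 17*8))/(-14) = (8*(16 + 64 + 136))*(-1/14) = (8*216)*(-1/14) = 1728*(-1/14) = -864/7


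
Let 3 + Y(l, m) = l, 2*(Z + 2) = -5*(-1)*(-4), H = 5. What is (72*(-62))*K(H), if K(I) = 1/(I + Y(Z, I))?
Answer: 2232/5 ≈ 446.40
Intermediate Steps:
Z = -12 (Z = -2 + (-5*(-1)*(-4))/2 = -2 + (5*(-4))/2 = -2 + (½)*(-20) = -2 - 10 = -12)
Y(l, m) = -3 + l
K(I) = 1/(-15 + I) (K(I) = 1/(I + (-3 - 12)) = 1/(I - 15) = 1/(-15 + I))
(72*(-62))*K(H) = (72*(-62))/(-15 + 5) = -4464/(-10) = -4464*(-⅒) = 2232/5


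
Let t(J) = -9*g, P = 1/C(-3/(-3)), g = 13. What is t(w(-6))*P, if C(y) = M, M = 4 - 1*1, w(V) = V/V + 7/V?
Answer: -39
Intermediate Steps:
w(V) = 1 + 7/V
M = 3 (M = 4 - 1 = 3)
C(y) = 3
P = ⅓ (P = 1/3 = ⅓ ≈ 0.33333)
t(J) = -117 (t(J) = -9*13 = -117)
t(w(-6))*P = -117*⅓ = -39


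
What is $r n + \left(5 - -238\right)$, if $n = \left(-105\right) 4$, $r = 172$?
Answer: $-71997$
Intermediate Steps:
$n = -420$
$r n + \left(5 - -238\right) = 172 \left(-420\right) + \left(5 - -238\right) = -72240 + \left(5 + 238\right) = -72240 + 243 = -71997$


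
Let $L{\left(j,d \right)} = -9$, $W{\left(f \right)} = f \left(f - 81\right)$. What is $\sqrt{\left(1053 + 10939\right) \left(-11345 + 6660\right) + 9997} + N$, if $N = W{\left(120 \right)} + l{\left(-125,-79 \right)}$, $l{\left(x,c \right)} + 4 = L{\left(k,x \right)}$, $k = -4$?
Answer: $4667 + i \sqrt{56172523} \approx 4667.0 + 7494.8 i$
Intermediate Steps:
$W{\left(f \right)} = f \left(-81 + f\right)$
$l{\left(x,c \right)} = -13$ ($l{\left(x,c \right)} = -4 - 9 = -13$)
$N = 4667$ ($N = 120 \left(-81 + 120\right) - 13 = 120 \cdot 39 - 13 = 4680 - 13 = 4667$)
$\sqrt{\left(1053 + 10939\right) \left(-11345 + 6660\right) + 9997} + N = \sqrt{\left(1053 + 10939\right) \left(-11345 + 6660\right) + 9997} + 4667 = \sqrt{11992 \left(-4685\right) + 9997} + 4667 = \sqrt{-56182520 + 9997} + 4667 = \sqrt{-56172523} + 4667 = i \sqrt{56172523} + 4667 = 4667 + i \sqrt{56172523}$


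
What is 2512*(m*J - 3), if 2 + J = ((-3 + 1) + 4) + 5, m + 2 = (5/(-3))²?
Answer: 20096/9 ≈ 2232.9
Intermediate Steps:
m = 7/9 (m = -2 + (5/(-3))² = -2 + (5*(-⅓))² = -2 + (-5/3)² = -2 + 25/9 = 7/9 ≈ 0.77778)
J = 5 (J = -2 + (((-3 + 1) + 4) + 5) = -2 + ((-2 + 4) + 5) = -2 + (2 + 5) = -2 + 7 = 5)
2512*(m*J - 3) = 2512*((7/9)*5 - 3) = 2512*(35/9 - 3) = 2512*(8/9) = 20096/9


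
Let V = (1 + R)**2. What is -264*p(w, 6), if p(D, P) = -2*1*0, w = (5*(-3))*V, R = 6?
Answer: 0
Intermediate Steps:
V = 49 (V = (1 + 6)**2 = 7**2 = 49)
w = -735 (w = (5*(-3))*49 = -15*49 = -735)
p(D, P) = 0 (p(D, P) = -2*0 = 0)
-264*p(w, 6) = -264*0 = 0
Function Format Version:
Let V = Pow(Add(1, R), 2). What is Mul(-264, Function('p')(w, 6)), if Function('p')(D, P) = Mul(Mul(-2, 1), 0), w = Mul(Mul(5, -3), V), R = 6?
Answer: 0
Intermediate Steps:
V = 49 (V = Pow(Add(1, 6), 2) = Pow(7, 2) = 49)
w = -735 (w = Mul(Mul(5, -3), 49) = Mul(-15, 49) = -735)
Function('p')(D, P) = 0 (Function('p')(D, P) = Mul(-2, 0) = 0)
Mul(-264, Function('p')(w, 6)) = Mul(-264, 0) = 0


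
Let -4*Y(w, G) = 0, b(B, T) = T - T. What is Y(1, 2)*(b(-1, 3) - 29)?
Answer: 0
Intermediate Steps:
b(B, T) = 0
Y(w, G) = 0 (Y(w, G) = -¼*0 = 0)
Y(1, 2)*(b(-1, 3) - 29) = 0*(0 - 29) = 0*(-29) = 0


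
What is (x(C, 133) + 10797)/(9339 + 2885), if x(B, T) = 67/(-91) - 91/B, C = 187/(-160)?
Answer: 46261245/52003952 ≈ 0.88957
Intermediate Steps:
C = -187/160 (C = 187*(-1/160) = -187/160 ≈ -1.1688)
x(B, T) = -67/91 - 91/B (x(B, T) = 67*(-1/91) - 91/B = -67/91 - 91/B)
(x(C, 133) + 10797)/(9339 + 2885) = ((-67/91 - 91/(-187/160)) + 10797)/(9339 + 2885) = ((-67/91 - 91*(-160/187)) + 10797)/12224 = ((-67/91 + 14560/187) + 10797)*(1/12224) = (1312431/17017 + 10797)*(1/12224) = (185044980/17017)*(1/12224) = 46261245/52003952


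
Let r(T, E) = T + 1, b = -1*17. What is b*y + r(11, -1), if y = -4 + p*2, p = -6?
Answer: 284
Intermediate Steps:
b = -17
r(T, E) = 1 + T
y = -16 (y = -4 - 6*2 = -4 - 12 = -16)
b*y + r(11, -1) = -17*(-16) + (1 + 11) = 272 + 12 = 284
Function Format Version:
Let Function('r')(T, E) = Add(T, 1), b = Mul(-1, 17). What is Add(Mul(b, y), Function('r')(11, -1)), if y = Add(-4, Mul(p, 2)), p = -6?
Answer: 284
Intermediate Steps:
b = -17
Function('r')(T, E) = Add(1, T)
y = -16 (y = Add(-4, Mul(-6, 2)) = Add(-4, -12) = -16)
Add(Mul(b, y), Function('r')(11, -1)) = Add(Mul(-17, -16), Add(1, 11)) = Add(272, 12) = 284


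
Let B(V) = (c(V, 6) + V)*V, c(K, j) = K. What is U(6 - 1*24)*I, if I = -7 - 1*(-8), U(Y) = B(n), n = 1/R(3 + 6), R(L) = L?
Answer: 2/81 ≈ 0.024691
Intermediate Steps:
n = 1/9 (n = 1/(3 + 6) = 1/9 ≈ 0.11111)
B(V) = 2*V**2 (B(V) = (V + V)*V = (2*V)*V = 2*V**2)
U(Y) = 2/81 (U(Y) = 2*(1/9)**2 = 2*(1/81) = 2/81)
I = 1 (I = -7 + 8 = 1)
U(6 - 1*24)*I = (2/81)*1 = 2/81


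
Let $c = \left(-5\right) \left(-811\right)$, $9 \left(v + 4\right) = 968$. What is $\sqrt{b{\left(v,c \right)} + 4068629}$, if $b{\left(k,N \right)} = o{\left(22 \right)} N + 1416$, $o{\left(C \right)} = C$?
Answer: $\sqrt{4159255} \approx 2039.4$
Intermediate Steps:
$v = \frac{932}{9}$ ($v = -4 + \frac{1}{9} \cdot 968 = -4 + \frac{968}{9} = \frac{932}{9} \approx 103.56$)
$c = 4055$
$b{\left(k,N \right)} = 1416 + 22 N$ ($b{\left(k,N \right)} = 22 N + 1416 = 1416 + 22 N$)
$\sqrt{b{\left(v,c \right)} + 4068629} = \sqrt{\left(1416 + 22 \cdot 4055\right) + 4068629} = \sqrt{\left(1416 + 89210\right) + 4068629} = \sqrt{90626 + 4068629} = \sqrt{4159255}$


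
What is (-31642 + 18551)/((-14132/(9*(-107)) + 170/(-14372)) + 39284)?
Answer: -90591264738/271951386209 ≈ -0.33312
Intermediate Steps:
(-31642 + 18551)/((-14132/(9*(-107)) + 170/(-14372)) + 39284) = -13091/((-14132/(-963) + 170*(-1/14372)) + 39284) = -13091/((-14132*(-1/963) - 85/7186) + 39284) = -13091/((14132/963 - 85/7186) + 39284) = -13091/(101470697/6920118 + 39284) = -13091/271951386209/6920118 = -13091*6920118/271951386209 = -90591264738/271951386209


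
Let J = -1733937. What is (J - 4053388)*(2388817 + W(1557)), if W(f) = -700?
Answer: -13820809217025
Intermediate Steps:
(J - 4053388)*(2388817 + W(1557)) = (-1733937 - 4053388)*(2388817 - 700) = -5787325*2388117 = -13820809217025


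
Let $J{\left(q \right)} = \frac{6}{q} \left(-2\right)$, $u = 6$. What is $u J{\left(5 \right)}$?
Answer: $- \frac{72}{5} \approx -14.4$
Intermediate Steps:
$J{\left(q \right)} = - \frac{12}{q}$
$u J{\left(5 \right)} = 6 \left(- \frac{12}{5}\right) = - \frac{72}{5}$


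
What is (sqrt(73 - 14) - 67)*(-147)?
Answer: 9849 - 147*sqrt(59) ≈ 8719.9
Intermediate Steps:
(sqrt(73 - 14) - 67)*(-147) = (sqrt(59) - 67)*(-147) = (-67 + sqrt(59))*(-147) = 9849 - 147*sqrt(59)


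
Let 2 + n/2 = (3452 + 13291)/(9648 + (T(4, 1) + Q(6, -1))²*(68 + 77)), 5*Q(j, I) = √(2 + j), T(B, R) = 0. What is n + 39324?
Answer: 953043235/24236 ≈ 39323.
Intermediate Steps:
Q(j, I) = √(2 + j)/5
n = -13229/24236 (n = -4 + 2*((3452 + 13291)/(9648 + (0 + √(2 + 6)/5)²*(68 + 77))) = -4 + 2*(16743/(9648 + (0 + √8/5)²*145)) = -4 + 2*(16743/(9648 + (0 + (2*√2)/5)²*145)) = -4 + 2*(16743/(9648 + (0 + 2*√2/5)²*145)) = -4 + 2*(16743/(9648 + (2*√2/5)²*145)) = -4 + 2*(16743/(9648 + (8/25)*145)) = -4 + 2*(16743/(9648 + 232/5)) = -4 + 2*(16743/(48472/5)) = -4 + 2*(16743*(5/48472)) = -4 + 2*(83715/48472) = -4 + 83715/24236 = -13229/24236 ≈ -0.54584)
n + 39324 = -13229/24236 + 39324 = 953043235/24236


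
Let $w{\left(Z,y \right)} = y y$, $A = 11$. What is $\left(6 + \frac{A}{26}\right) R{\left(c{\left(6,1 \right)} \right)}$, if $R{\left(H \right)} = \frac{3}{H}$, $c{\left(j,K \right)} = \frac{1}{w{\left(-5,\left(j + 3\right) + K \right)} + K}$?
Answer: $\frac{50601}{26} \approx 1946.2$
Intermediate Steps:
$w{\left(Z,y \right)} = y^{2}$
$c{\left(j,K \right)} = \frac{1}{K + \left(3 + K + j\right)^{2}}$ ($c{\left(j,K \right)} = \frac{1}{\left(\left(j + 3\right) + K\right)^{2} + K} = \frac{1}{\left(\left(3 + j\right) + K\right)^{2} + K} = \frac{1}{\left(3 + K + j\right)^{2} + K} = \frac{1}{K + \left(3 + K + j\right)^{2}}$)
$\left(6 + \frac{A}{26}\right) R{\left(c{\left(6,1 \right)} \right)} = \left(6 + \frac{11}{26}\right) \frac{3}{\frac{1}{1 + \left(3 + 1 + 6\right)^{2}}} = \left(6 + 11 \cdot \frac{1}{26}\right) \frac{3}{\frac{1}{1 + 10^{2}}} = \left(6 + \frac{11}{26}\right) \frac{3}{\frac{1}{1 + 100}} = \frac{167 \frac{3}{\frac{1}{101}}}{26} = \frac{167 \cdot 3 \frac{1}{\frac{1}{101}}}{26} = \frac{167 \cdot 3 \cdot 101}{26} = \frac{167}{26} \cdot 303 = \frac{50601}{26}$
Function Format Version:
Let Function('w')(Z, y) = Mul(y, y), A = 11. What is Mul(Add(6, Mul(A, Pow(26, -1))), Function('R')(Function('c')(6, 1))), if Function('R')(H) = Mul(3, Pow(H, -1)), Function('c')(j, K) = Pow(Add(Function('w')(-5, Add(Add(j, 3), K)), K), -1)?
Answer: Rational(50601, 26) ≈ 1946.2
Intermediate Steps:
Function('w')(Z, y) = Pow(y, 2)
Function('c')(j, K) = Pow(Add(K, Pow(Add(3, K, j), 2)), -1) (Function('c')(j, K) = Pow(Add(Pow(Add(Add(j, 3), K), 2), K), -1) = Pow(Add(Pow(Add(Add(3, j), K), 2), K), -1) = Pow(Add(Pow(Add(3, K, j), 2), K), -1) = Pow(Add(K, Pow(Add(3, K, j), 2)), -1))
Mul(Add(6, Mul(A, Pow(26, -1))), Function('R')(Function('c')(6, 1))) = Mul(Add(6, Mul(11, Pow(26, -1))), Mul(3, Pow(Pow(Add(1, Pow(Add(3, 1, 6), 2)), -1), -1))) = Mul(Add(6, Mul(11, Rational(1, 26))), Mul(3, Pow(Pow(Add(1, Pow(10, 2)), -1), -1))) = Mul(Add(6, Rational(11, 26)), Mul(3, Pow(Pow(Add(1, 100), -1), -1))) = Mul(Rational(167, 26), Mul(3, Pow(Pow(101, -1), -1))) = Mul(Rational(167, 26), Mul(3, Pow(Rational(1, 101), -1))) = Mul(Rational(167, 26), Mul(3, 101)) = Mul(Rational(167, 26), 303) = Rational(50601, 26)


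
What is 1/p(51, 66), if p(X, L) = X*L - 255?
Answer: 1/3111 ≈ 0.00032144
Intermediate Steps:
p(X, L) = -255 + L*X (p(X, L) = L*X - 255 = -255 + L*X)
1/p(51, 66) = 1/(-255 + 66*51) = 1/(-255 + 3366) = 1/3111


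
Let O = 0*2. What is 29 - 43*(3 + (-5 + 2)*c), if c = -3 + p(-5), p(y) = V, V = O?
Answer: -487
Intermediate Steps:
O = 0
V = 0
p(y) = 0
c = -3 (c = -3 + 0 = -3)
29 - 43*(3 + (-5 + 2)*c) = 29 - 43*(3 + (-5 + 2)*(-3)) = 29 - 43*(3 - 3*(-3)) = 29 - 43*(3 + 9) = 29 - 43*12 = 29 - 516 = -487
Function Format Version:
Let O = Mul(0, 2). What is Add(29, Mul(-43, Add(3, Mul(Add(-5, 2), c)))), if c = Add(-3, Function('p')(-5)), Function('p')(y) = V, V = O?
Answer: -487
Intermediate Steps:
O = 0
V = 0
Function('p')(y) = 0
c = -3 (c = Add(-3, 0) = -3)
Add(29, Mul(-43, Add(3, Mul(Add(-5, 2), c)))) = Add(29, Mul(-43, Add(3, Mul(Add(-5, 2), -3)))) = Add(29, Mul(-43, Add(3, Mul(-3, -3)))) = Add(29, Mul(-43, Add(3, 9))) = Add(29, Mul(-43, 12)) = Add(29, -516) = -487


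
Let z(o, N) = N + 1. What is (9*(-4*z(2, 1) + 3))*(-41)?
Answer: 1845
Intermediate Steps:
z(o, N) = 1 + N
(9*(-4*z(2, 1) + 3))*(-41) = (9*(-4*(1 + 1) + 3))*(-41) = (9*(-4*2 + 3))*(-41) = (9*(-8 + 3))*(-41) = (9*(-5))*(-41) = -45*(-41) = 1845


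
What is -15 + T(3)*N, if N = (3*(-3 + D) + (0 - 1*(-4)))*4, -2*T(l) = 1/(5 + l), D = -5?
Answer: -10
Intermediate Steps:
T(l) = -1/(2*(5 + l))
N = -80 (N = (3*(-3 - 5) + (0 - 1*(-4)))*4 = (3*(-8) + (0 + 4))*4 = (-24 + 4)*4 = -20*4 = -80)
-15 + T(3)*N = -15 - 1/(10 + 2*3)*(-80) = -15 - 1/(10 + 6)*(-80) = -15 - 1/16*(-80) = -15 + 5 = -10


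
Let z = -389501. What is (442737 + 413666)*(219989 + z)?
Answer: -145170585336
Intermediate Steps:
(442737 + 413666)*(219989 + z) = (442737 + 413666)*(219989 - 389501) = 856403*(-169512) = -145170585336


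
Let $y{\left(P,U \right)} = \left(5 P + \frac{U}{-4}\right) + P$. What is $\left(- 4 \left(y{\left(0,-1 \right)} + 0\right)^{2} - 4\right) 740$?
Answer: $-3145$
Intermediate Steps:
$y{\left(P,U \right)} = 6 P - \frac{U}{4}$ ($y{\left(P,U \right)} = \left(5 P - \frac{U}{4}\right) + P = 6 P - \frac{U}{4}$)
$\left(- 4 \left(y{\left(0,-1 \right)} + 0\right)^{2} - 4\right) 740 = \left(- 4 \left(\left(6 \cdot 0 - - \frac{1}{4}\right) + 0\right)^{2} - 4\right) 740 = \left(- 4 \left(\left(0 + \frac{1}{4}\right) + 0\right)^{2} - 4\right) 740 = \left(- 4 \left(\frac{1}{4} + 0\right)^{2} - 4\right) 740 = \left(- \frac{4}{16} - 4\right) 740 = \left(\left(-4\right) \frac{1}{16} - 4\right) 740 = \left(- \frac{1}{4} - 4\right) 740 = \left(- \frac{17}{4}\right) 740 = -3145$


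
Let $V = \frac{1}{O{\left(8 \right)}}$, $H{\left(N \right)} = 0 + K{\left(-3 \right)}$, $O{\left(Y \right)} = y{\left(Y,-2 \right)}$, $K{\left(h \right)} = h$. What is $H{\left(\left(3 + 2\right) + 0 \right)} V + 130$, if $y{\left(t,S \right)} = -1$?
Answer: $133$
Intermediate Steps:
$O{\left(Y \right)} = -1$
$H{\left(N \right)} = -3$ ($H{\left(N \right)} = 0 - 3 = -3$)
$V = -1$ ($V = \frac{1}{-1} = -1$)
$H{\left(\left(3 + 2\right) + 0 \right)} V + 130 = \left(-3\right) \left(-1\right) + 130 = 3 + 130 = 133$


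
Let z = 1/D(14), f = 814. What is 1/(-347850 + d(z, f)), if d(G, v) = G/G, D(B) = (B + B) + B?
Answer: -1/347849 ≈ -2.8748e-6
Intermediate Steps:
D(B) = 3*B (D(B) = 2*B + B = 3*B)
z = 1/42 (z = 1/(3*14) = 1/42 ≈ 0.023810)
d(G, v) = 1
1/(-347850 + d(z, f)) = 1/(-347850 + 1) = 1/(-347849) = -1/347849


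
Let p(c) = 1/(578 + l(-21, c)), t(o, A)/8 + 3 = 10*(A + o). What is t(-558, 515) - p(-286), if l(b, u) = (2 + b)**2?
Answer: -3252697/939 ≈ -3464.0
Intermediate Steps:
t(o, A) = -24 + 80*A + 80*o (t(o, A) = -24 + 8*(10*(A + o)) = -24 + 8*(10*A + 10*o) = -24 + (80*A + 80*o) = -24 + 80*A + 80*o)
p(c) = 1/939 (p(c) = 1/(578 + (2 - 21)**2) = 1/(578 + (-19)**2) = 1/(578 + 361) = 1/939)
t(-558, 515) - p(-286) = (-24 + 80*515 + 80*(-558)) - 1*1/939 = (-24 + 41200 - 44640) - 1/939 = -3464 - 1/939 = -3252697/939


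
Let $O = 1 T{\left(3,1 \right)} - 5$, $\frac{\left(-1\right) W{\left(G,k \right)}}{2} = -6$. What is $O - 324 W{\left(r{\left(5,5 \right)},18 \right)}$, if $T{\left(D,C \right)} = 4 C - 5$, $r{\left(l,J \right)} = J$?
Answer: $-3894$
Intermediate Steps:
$W{\left(G,k \right)} = 12$ ($W{\left(G,k \right)} = \left(-2\right) \left(-6\right) = 12$)
$T{\left(D,C \right)} = -5 + 4 C$
$O = -6$ ($O = 1 \left(-5 + 4 \cdot 1\right) - 5 = 1 \left(-5 + 4\right) - 5 = 1 \left(-1\right) - 5 = -1 - 5 = -6$)
$O - 324 W{\left(r{\left(5,5 \right)},18 \right)} = -6 - 3888 = -3894$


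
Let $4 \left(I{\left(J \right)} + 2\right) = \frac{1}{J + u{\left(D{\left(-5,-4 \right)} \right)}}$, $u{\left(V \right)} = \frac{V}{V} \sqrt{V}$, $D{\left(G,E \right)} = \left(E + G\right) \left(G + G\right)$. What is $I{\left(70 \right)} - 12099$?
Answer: $- \frac{23282317}{1924} - \frac{3 \sqrt{10}}{19240} \approx -12101.0$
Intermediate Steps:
$D{\left(G,E \right)} = 2 G \left(E + G\right)$ ($D{\left(G,E \right)} = \left(E + G\right) 2 G = 2 G \left(E + G\right)$)
$u{\left(V \right)} = \sqrt{V}$ ($u{\left(V \right)} = 1 \sqrt{V} = \sqrt{V}$)
$I{\left(J \right)} = -2 + \frac{1}{4 \left(J + 3 \sqrt{10}\right)}$ ($I{\left(J \right)} = -2 + \frac{1}{4 \left(J + \sqrt{2 \left(-5\right) \left(-4 - 5\right)}\right)} = -2 + \frac{1}{4 \left(J + \sqrt{2 \left(-5\right) \left(-9\right)}\right)} = -2 + \frac{1}{4 \left(J + \sqrt{90}\right)} = -2 + \frac{1}{4 \left(J + 3 \sqrt{10}\right)}$)
$I{\left(70 \right)} - 12099 = \frac{1 - 24 \sqrt{10} - 560}{4 \left(70 + 3 \sqrt{10}\right)} - 12099 = \frac{-559 - 24 \sqrt{10}}{4 \left(70 + 3 \sqrt{10}\right)} - 12099 = -12099 + \frac{-559 - 24 \sqrt{10}}{4 \left(70 + 3 \sqrt{10}\right)}$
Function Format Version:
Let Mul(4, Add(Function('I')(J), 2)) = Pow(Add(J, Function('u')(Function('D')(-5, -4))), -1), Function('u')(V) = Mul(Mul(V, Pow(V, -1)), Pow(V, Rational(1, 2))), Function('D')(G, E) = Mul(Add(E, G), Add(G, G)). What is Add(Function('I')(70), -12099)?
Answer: Add(Rational(-23282317, 1924), Mul(Rational(-3, 19240), Pow(10, Rational(1, 2)))) ≈ -12101.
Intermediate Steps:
Function('D')(G, E) = Mul(2, G, Add(E, G)) (Function('D')(G, E) = Mul(Add(E, G), Mul(2, G)) = Mul(2, G, Add(E, G)))
Function('u')(V) = Pow(V, Rational(1, 2)) (Function('u')(V) = Mul(1, Pow(V, Rational(1, 2))) = Pow(V, Rational(1, 2)))
Function('I')(J) = Add(-2, Mul(Rational(1, 4), Pow(Add(J, Mul(3, Pow(10, Rational(1, 2)))), -1))) (Function('I')(J) = Add(-2, Mul(Rational(1, 4), Pow(Add(J, Pow(Mul(2, -5, Add(-4, -5)), Rational(1, 2))), -1))) = Add(-2, Mul(Rational(1, 4), Pow(Add(J, Pow(Mul(2, -5, -9), Rational(1, 2))), -1))) = Add(-2, Mul(Rational(1, 4), Pow(Add(J, Pow(90, Rational(1, 2))), -1))) = Add(-2, Mul(Rational(1, 4), Pow(Add(J, Mul(3, Pow(10, Rational(1, 2)))), -1))))
Add(Function('I')(70), -12099) = Add(Mul(Rational(1, 4), Pow(Add(70, Mul(3, Pow(10, Rational(1, 2)))), -1), Add(1, Mul(-24, Pow(10, Rational(1, 2))), Mul(-8, 70))), -12099) = Add(Mul(Rational(1, 4), Pow(Add(70, Mul(3, Pow(10, Rational(1, 2)))), -1), Add(1, Mul(-24, Pow(10, Rational(1, 2))), -560)), -12099) = Add(Mul(Rational(1, 4), Pow(Add(70, Mul(3, Pow(10, Rational(1, 2)))), -1), Add(-559, Mul(-24, Pow(10, Rational(1, 2))))), -12099) = Add(-12099, Mul(Rational(1, 4), Pow(Add(70, Mul(3, Pow(10, Rational(1, 2)))), -1), Add(-559, Mul(-24, Pow(10, Rational(1, 2))))))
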